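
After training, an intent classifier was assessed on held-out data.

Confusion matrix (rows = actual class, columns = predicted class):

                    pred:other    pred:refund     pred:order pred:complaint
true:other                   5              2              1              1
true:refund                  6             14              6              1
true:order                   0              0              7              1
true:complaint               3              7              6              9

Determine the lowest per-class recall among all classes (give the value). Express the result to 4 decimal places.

0.3600

Per-class recall (TP/(TP+FN)):
  other: TP=5, FN=2+1+1=4 → 5/9 = 0.55556
  refund: TP=14, FN=6+6+1=13 → 14/27 = 0.51852
  order: TP=7, FN=0+0+1=1 → 7/8 = 0.87500
  complaint: TP=9, FN=3+7+6=16 → 9/25 = 0.36000
Lowest is class 'complaint' with recall = 0.3600.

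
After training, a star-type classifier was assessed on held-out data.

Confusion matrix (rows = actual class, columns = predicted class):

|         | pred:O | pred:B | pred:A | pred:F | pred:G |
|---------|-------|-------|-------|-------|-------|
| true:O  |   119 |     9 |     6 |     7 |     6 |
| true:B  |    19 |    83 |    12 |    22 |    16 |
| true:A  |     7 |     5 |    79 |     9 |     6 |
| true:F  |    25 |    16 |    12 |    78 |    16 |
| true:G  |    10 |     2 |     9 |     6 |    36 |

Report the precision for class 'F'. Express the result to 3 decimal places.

Treat 'F' as positive and all other classes as negative.
precision = TP/(TP+FP).
F: TP=78, FP=7+22+9+6=44 → 78/122 = 0.6393

0.639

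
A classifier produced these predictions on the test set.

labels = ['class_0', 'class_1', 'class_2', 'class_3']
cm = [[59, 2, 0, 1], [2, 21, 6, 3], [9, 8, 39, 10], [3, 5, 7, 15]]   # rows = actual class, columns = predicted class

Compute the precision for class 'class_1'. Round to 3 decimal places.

0.583

One-vs-rest for 'class_1': TP = diagonal; FP = other classes predicted 'class_1'; FN = 'class_1' predicted as other.
precision = TP/(TP+FP).
class_1: TP=21, FP=2+8+5=15 → 21/36 = 0.5833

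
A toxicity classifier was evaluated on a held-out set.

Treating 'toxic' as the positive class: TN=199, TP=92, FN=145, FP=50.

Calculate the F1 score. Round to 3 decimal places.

Precision = TP/(TP+FP) = 92/142 = 0.6479
Recall = TP/(TP+FN) = 92/237 = 0.3882
F1 = 2·TP/(2·TP+FP+FN) = 184/379 = 0.485

0.485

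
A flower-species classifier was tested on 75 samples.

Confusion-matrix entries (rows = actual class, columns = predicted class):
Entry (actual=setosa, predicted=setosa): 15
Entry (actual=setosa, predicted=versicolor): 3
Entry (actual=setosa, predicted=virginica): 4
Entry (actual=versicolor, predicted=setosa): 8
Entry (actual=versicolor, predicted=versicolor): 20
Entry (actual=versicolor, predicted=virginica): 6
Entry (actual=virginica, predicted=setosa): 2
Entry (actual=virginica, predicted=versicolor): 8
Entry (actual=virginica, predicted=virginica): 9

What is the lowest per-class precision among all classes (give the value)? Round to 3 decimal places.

0.474

Per-class precision (TP/(TP+FP)):
  setosa: TP=15, FP=8+2=10 → 15/25 = 0.6000
  versicolor: TP=20, FP=3+8=11 → 20/31 = 0.6452
  virginica: TP=9, FP=4+6=10 → 9/19 = 0.4737
Lowest is class 'virginica' with precision = 0.474.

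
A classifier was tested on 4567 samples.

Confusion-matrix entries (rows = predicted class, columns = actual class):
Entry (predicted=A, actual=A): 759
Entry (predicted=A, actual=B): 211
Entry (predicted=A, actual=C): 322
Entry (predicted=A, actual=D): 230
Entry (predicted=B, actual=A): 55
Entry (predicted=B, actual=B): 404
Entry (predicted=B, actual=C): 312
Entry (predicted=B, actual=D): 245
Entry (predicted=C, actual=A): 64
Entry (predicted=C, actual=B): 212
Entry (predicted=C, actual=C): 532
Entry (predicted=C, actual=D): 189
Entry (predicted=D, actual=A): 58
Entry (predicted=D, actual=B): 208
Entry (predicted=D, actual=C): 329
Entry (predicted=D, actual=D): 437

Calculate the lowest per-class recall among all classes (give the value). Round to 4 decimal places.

Per-class recall (TP/(TP+FN)):
  A: TP=759, FN=55+64+58=177 → 759/936 = 0.81090
  B: TP=404, FN=211+212+208=631 → 404/1035 = 0.39034
  C: TP=532, FN=322+312+329=963 → 532/1495 = 0.35585
  D: TP=437, FN=230+245+189=664 → 437/1101 = 0.39691
Lowest is class 'C' with recall = 0.3559.

0.3559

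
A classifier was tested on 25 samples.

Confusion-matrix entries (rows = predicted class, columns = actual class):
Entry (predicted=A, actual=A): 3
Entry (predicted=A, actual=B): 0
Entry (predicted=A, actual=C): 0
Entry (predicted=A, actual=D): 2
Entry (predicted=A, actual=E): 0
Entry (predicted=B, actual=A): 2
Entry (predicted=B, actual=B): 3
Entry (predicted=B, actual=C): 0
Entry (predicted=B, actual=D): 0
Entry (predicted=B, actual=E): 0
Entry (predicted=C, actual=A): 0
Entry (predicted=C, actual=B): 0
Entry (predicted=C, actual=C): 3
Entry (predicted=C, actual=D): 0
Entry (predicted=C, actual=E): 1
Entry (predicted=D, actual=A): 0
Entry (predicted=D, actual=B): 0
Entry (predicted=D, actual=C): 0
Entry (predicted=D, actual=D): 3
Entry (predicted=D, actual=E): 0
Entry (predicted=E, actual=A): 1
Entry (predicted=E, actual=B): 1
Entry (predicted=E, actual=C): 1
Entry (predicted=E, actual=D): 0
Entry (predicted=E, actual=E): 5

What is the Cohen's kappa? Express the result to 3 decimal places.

Observed agreement pₒ = trace/N = 17/25 = 0.6800
Expected agreement pₑ = Σ (rowᵢ·colᵢ)/N² = (6·5 + 4·5 + 4·4 + 5·3 + 6·8)/25² = 0.2064
κ = (pₒ − pₑ)/(1 − pₑ) = (0.6800 − 0.2064)/(1 − 0.2064) = 0.597

0.597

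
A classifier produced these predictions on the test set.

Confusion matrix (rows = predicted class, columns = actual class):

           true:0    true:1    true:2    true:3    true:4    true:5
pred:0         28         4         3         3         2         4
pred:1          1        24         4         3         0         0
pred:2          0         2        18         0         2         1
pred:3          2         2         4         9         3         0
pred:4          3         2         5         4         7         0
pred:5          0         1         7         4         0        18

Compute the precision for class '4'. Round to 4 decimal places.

0.3333

Take TP from the diagonal, FP from the rest of the '4' prediction marginal, FN from the rest of the '4' actual marginal.
precision = TP/(TP+FP).
4: TP=7, FP=3+2+5+4+0=14 → 7/21 = 0.33333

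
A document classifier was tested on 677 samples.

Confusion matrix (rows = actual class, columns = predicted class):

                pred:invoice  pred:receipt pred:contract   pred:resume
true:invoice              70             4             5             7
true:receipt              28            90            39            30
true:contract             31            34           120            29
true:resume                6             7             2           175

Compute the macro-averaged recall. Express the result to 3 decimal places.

Per-class recall (TP/(TP+FN)):
  invoice: TP=70, FN=4+5+7=16 → 70/86 = 0.8140
  receipt: TP=90, FN=28+39+30=97 → 90/187 = 0.4813
  contract: TP=120, FN=31+34+29=94 → 120/214 = 0.5607
  resume: TP=175, FN=6+7+2=15 → 175/190 = 0.9211
Macro-recall = mean = (0.8140 + 0.4813 + 0.5607 + 0.9211) / 4 = 0.694

0.694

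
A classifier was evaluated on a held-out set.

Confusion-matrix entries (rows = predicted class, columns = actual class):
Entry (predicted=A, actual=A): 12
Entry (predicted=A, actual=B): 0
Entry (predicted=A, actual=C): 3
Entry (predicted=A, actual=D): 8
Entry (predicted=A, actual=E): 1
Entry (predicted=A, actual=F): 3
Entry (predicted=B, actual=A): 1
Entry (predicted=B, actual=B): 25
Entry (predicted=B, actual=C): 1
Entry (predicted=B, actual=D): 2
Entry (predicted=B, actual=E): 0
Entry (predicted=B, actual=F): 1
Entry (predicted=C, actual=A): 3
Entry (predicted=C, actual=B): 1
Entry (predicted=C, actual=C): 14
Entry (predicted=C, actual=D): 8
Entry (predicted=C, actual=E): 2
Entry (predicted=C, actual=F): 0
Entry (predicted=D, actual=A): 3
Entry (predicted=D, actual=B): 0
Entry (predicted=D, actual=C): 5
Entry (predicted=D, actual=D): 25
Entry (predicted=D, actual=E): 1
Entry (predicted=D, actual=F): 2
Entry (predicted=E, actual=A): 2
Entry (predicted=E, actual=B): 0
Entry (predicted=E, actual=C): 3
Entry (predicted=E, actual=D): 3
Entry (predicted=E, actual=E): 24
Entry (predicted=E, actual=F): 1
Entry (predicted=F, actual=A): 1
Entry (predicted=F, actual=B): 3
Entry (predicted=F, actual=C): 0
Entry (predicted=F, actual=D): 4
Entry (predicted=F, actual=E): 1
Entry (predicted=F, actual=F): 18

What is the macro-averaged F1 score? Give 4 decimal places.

Per-class F1 score (2·TP/(2·TP+FP+FN)):
  A: TP=12, FP=0+3+8+1+3=15, FN=1+3+3+2+1=10 → 24/49 = 0.48980
  B: TP=25, FP=1+1+2+0+1=5, FN=0+1+0+0+3=4 → 50/59 = 0.84746
  C: TP=14, FP=3+1+8+2+0=14, FN=3+1+5+3+0=12 → 28/54 = 0.51852
  D: TP=25, FP=3+0+5+1+2=11, FN=8+2+8+3+4=25 → 50/86 = 0.58140
  E: TP=24, FP=2+0+3+3+1=9, FN=1+0+2+1+1=5 → 48/62 = 0.77419
  F: TP=18, FP=1+3+0+4+1=9, FN=3+1+0+2+1=7 → 36/52 = 0.69231
Macro-F1 score = mean = (0.48980 + 0.84746 + 0.51852 + 0.58140 + 0.77419 + 0.69231) / 6 = 0.6506

0.6506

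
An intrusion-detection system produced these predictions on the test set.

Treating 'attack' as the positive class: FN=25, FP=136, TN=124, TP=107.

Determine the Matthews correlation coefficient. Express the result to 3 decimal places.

0.280

MCC = (TP·TN − FP·FN) / √((TP+FP)(TP+FN)(TN+FP)(TN+FN))
Numerator = 107·124 − 136·25 = 9868
Denominator = √(243·132·260·149) = √1242624240 = 35250.8757
MCC = 9868 / 35250.8757 = 0.280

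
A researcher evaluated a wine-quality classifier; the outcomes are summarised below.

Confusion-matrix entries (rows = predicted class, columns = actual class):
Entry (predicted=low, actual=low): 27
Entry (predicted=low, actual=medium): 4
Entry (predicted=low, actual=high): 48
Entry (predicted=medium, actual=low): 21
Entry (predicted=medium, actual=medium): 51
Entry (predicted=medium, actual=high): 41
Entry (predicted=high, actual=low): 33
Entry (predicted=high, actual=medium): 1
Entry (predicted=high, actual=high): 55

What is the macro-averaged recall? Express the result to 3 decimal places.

0.542

Per-class recall (TP/(TP+FN)):
  low: TP=27, FN=21+33=54 → 27/81 = 0.3333
  medium: TP=51, FN=4+1=5 → 51/56 = 0.9107
  high: TP=55, FN=48+41=89 → 55/144 = 0.3819
Macro-recall = mean = (0.3333 + 0.9107 + 0.3819) / 3 = 0.542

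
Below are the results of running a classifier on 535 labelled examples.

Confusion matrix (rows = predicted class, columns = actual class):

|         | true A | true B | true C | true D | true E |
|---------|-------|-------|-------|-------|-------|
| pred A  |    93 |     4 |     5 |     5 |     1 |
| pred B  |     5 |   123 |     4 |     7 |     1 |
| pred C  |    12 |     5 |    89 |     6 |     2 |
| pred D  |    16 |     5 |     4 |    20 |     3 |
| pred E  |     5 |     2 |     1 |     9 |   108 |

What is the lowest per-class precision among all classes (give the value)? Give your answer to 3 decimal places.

Per-class precision (TP/(TP+FP)):
  A: TP=93, FP=4+5+5+1=15 → 93/108 = 0.8611
  B: TP=123, FP=5+4+7+1=17 → 123/140 = 0.8786
  C: TP=89, FP=12+5+6+2=25 → 89/114 = 0.7807
  D: TP=20, FP=16+5+4+3=28 → 20/48 = 0.4167
  E: TP=108, FP=5+2+1+9=17 → 108/125 = 0.8640
Lowest is class 'D' with precision = 0.417.

0.417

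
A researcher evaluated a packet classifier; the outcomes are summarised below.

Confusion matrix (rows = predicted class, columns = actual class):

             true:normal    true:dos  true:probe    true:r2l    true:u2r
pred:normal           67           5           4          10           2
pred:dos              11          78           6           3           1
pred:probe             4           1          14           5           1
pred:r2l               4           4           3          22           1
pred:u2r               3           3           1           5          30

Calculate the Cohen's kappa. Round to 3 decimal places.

0.645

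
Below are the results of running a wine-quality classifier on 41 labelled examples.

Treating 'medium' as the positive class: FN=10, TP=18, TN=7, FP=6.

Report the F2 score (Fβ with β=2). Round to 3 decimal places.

0.662

Fβ = (1+β²)·TP / ((1+β²)·TP + β²·FN + FP), with β²=4
= 5·18 / (5·18 + 4·10 + 6) = 0.662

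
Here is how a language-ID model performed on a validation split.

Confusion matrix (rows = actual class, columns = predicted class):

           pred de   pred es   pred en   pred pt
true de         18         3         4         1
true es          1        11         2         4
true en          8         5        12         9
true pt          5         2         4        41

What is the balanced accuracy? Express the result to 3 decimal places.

0.611

Balanced accuracy = mean of per-class recall.
  de: recall = 18/26 = 0.6923
  es: recall = 11/18 = 0.6111
  en: recall = 12/34 = 0.3529
  pt: recall = 41/52 = 0.7885
Mean = (0.6923 + 0.6111 + 0.3529 + 0.7885) / 4 = 0.611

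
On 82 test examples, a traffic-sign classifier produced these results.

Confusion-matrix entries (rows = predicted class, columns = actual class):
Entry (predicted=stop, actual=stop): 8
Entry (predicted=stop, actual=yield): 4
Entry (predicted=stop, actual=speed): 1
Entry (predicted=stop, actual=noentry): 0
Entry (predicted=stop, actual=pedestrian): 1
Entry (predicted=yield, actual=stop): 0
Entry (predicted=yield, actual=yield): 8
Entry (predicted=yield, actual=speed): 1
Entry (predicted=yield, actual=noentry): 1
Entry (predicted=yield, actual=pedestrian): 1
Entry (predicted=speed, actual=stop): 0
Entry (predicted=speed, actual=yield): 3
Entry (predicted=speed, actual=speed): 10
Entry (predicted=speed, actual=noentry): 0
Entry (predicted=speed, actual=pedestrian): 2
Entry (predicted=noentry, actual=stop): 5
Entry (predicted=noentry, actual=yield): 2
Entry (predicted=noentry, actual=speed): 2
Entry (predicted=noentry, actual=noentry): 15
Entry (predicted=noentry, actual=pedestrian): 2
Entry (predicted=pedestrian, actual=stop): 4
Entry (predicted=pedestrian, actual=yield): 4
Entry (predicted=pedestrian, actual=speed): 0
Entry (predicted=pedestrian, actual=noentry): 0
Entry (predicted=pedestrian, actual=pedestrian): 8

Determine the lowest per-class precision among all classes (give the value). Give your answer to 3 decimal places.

0.500

Per-class precision (TP/(TP+FP)):
  stop: TP=8, FP=4+1+0+1=6 → 8/14 = 0.5714
  yield: TP=8, FP=0+1+1+1=3 → 8/11 = 0.7273
  speed: TP=10, FP=0+3+0+2=5 → 10/15 = 0.6667
  noentry: TP=15, FP=5+2+2+2=11 → 15/26 = 0.5769
  pedestrian: TP=8, FP=4+4+0+0=8 → 8/16 = 0.5000
Lowest is class 'pedestrian' with precision = 0.500.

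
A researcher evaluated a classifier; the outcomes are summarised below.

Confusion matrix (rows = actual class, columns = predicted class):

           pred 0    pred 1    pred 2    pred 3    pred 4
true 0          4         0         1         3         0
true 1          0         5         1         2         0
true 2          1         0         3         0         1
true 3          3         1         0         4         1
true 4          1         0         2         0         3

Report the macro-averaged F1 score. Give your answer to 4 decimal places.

0.5350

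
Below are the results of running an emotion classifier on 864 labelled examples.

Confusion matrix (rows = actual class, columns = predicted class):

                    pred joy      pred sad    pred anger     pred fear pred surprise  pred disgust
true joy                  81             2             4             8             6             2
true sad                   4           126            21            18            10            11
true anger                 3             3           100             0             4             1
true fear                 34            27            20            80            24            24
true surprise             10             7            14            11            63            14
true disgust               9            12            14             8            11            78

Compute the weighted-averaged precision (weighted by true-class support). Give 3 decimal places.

Per-class precision (TP/(TP+FP)):
  joy: TP=81, FP=4+3+34+10+9=60 → 81/141 = 0.5745
  sad: TP=126, FP=2+3+27+7+12=51 → 126/177 = 0.7119
  anger: TP=100, FP=4+21+20+14+14=73 → 100/173 = 0.5780
  fear: TP=80, FP=8+18+0+11+8=45 → 80/125 = 0.6400
  surprise: TP=63, FP=6+10+4+24+11=55 → 63/118 = 0.5339
  disgust: TP=78, FP=2+11+1+24+14=52 → 78/130 = 0.6000
Weighted-precision = Σ (supportᵢ/N)·precisionᵢ with N=864: (103/864)·0.5745 + (190/864)·0.7119 + (111/864)·0.5780 + (209/864)·0.6400 + (119/864)·0.5339 + (132/864)·0.6000 = 0.619

0.619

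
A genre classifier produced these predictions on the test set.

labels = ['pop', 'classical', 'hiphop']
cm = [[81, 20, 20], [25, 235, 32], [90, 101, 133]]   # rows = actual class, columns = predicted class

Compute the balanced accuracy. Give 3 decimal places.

0.628

Balanced accuracy = mean of per-class recall.
  pop: recall = 81/121 = 0.6694
  classical: recall = 235/292 = 0.8048
  hiphop: recall = 133/324 = 0.4105
Mean = (0.6694 + 0.8048 + 0.4105) / 3 = 0.628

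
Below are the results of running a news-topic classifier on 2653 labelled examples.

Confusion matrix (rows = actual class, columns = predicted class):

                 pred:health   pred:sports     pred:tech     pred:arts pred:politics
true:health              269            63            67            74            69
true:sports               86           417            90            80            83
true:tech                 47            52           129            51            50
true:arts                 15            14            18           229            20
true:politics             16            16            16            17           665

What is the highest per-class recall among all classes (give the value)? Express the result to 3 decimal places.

0.911

Per-class recall (TP/(TP+FN)):
  health: TP=269, FN=63+67+74+69=273 → 269/542 = 0.4963
  sports: TP=417, FN=86+90+80+83=339 → 417/756 = 0.5516
  tech: TP=129, FN=47+52+51+50=200 → 129/329 = 0.3921
  arts: TP=229, FN=15+14+18+20=67 → 229/296 = 0.7736
  politics: TP=665, FN=16+16+16+17=65 → 665/730 = 0.9110
Highest is class 'politics' with recall = 0.911.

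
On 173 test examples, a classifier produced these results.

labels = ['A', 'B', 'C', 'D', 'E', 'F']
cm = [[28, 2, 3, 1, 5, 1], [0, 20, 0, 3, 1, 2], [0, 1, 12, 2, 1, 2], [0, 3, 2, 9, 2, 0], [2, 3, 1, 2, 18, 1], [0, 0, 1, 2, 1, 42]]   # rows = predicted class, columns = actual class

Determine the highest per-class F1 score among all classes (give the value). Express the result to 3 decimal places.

0.894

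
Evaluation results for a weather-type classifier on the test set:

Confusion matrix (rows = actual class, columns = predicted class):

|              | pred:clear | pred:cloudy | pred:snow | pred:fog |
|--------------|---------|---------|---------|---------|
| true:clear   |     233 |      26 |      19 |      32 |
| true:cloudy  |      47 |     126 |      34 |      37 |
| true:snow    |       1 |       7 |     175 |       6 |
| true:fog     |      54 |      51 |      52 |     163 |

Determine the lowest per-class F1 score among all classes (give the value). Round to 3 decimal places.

0.555

Per-class F1 score (2·TP/(2·TP+FP+FN)):
  clear: TP=233, FP=47+1+54=102, FN=26+19+32=77 → 466/645 = 0.7225
  cloudy: TP=126, FP=26+7+51=84, FN=47+34+37=118 → 252/454 = 0.5551
  snow: TP=175, FP=19+34+52=105, FN=1+7+6=14 → 350/469 = 0.7463
  fog: TP=163, FP=32+37+6=75, FN=54+51+52=157 → 326/558 = 0.5842
Lowest is class 'cloudy' with F1 score = 0.555.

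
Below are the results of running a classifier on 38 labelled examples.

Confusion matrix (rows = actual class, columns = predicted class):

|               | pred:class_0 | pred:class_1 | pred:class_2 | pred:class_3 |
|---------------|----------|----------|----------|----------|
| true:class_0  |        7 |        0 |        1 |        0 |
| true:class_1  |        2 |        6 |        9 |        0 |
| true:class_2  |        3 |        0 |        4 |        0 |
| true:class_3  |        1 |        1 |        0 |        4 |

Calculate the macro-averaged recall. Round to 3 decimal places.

0.617

Per-class recall (TP/(TP+FN)):
  class_0: TP=7, FN=0+1+0=1 → 7/8 = 0.8750
  class_1: TP=6, FN=2+9+0=11 → 6/17 = 0.3529
  class_2: TP=4, FN=3+0+0=3 → 4/7 = 0.5714
  class_3: TP=4, FN=1+1+0=2 → 4/6 = 0.6667
Macro-recall = mean = (0.8750 + 0.3529 + 0.5714 + 0.6667) / 4 = 0.617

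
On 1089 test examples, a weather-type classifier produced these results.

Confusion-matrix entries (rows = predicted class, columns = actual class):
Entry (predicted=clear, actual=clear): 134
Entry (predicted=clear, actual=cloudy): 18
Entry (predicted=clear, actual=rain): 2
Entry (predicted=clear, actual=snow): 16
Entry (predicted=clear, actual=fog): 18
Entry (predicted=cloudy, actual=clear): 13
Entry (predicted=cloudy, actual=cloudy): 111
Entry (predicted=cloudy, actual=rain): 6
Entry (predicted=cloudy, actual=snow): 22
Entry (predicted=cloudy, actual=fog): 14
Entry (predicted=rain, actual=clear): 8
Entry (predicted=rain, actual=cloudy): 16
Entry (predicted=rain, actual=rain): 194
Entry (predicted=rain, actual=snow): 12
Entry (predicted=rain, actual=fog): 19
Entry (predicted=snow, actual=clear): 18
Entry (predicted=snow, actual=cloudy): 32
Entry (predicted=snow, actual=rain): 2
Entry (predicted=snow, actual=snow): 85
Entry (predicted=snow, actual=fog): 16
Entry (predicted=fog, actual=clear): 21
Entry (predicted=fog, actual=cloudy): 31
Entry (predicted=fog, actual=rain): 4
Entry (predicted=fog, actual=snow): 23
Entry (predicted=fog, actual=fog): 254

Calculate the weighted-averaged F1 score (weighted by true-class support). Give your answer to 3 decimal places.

0.709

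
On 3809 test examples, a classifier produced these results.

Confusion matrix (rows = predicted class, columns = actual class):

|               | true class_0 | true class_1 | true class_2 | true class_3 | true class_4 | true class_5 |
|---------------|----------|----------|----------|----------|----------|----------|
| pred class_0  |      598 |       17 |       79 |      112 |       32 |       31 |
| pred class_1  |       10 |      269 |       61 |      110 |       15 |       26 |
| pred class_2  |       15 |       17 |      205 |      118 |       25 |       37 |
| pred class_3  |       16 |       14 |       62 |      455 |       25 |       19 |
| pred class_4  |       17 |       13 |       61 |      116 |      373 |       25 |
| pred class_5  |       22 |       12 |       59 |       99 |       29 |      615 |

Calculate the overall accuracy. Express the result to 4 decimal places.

0.6603

Accuracy = trace / total = (598+269+205+455+373+615=2515) / 3809 = 2515/3809 = 0.6603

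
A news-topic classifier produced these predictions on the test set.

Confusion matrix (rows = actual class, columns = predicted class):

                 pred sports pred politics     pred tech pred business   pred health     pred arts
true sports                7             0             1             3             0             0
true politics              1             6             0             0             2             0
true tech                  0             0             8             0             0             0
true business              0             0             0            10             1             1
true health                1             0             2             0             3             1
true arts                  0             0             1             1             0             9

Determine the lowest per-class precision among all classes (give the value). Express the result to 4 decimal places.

Per-class precision (TP/(TP+FP)):
  sports: TP=7, FP=1+0+0+1+0=2 → 7/9 = 0.77778
  politics: TP=6, FP=0+0+0+0+0=0 → 6/6 = 1.00000
  tech: TP=8, FP=1+0+0+2+1=4 → 8/12 = 0.66667
  business: TP=10, FP=3+0+0+0+1=4 → 10/14 = 0.71429
  health: TP=3, FP=0+2+0+1+0=3 → 3/6 = 0.50000
  arts: TP=9, FP=0+0+0+1+1=2 → 9/11 = 0.81818
Lowest is class 'health' with precision = 0.5000.

0.5000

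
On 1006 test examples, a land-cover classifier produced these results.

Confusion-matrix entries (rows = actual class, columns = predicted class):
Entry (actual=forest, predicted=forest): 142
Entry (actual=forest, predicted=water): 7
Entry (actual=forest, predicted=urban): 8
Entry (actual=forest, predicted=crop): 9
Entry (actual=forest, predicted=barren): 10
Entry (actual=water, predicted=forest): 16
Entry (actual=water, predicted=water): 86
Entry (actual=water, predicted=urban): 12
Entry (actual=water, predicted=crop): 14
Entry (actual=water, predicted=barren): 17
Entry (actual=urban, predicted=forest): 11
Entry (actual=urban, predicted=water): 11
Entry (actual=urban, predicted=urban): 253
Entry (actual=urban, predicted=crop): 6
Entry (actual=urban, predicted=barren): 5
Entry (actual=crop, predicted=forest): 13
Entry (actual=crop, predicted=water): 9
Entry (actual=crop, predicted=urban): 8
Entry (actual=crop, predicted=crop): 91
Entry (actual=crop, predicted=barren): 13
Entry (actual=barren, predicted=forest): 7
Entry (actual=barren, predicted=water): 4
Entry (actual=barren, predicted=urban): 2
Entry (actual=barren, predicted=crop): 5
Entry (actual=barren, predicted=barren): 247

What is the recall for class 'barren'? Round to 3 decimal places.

Take TP from the diagonal, FP from the rest of the 'barren' prediction marginal, FN from the rest of the 'barren' actual marginal.
recall = TP/(TP+FN).
barren: TP=247, FN=7+4+2+5=18 → 247/265 = 0.9321

0.932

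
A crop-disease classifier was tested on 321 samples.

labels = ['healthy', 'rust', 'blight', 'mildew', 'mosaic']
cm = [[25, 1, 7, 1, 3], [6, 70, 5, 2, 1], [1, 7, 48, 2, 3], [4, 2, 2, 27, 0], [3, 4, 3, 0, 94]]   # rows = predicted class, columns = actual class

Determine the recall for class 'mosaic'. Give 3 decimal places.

0.931

One-vs-rest for 'mosaic': TP = diagonal; FP = other classes predicted 'mosaic'; FN = 'mosaic' predicted as other.
recall = TP/(TP+FN).
mosaic: TP=94, FN=3+1+3+0=7 → 94/101 = 0.9307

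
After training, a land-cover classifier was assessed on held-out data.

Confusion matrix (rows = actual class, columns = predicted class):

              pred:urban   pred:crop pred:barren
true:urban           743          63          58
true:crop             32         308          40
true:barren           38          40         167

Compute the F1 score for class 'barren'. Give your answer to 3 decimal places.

0.655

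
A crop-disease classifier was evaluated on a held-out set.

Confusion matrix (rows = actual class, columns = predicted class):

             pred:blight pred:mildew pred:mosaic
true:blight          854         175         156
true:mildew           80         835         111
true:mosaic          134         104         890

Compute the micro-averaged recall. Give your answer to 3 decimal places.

0.772

Micro-averaging pools counts across classes: ΣTP=2579, ΣFP=760, ΣFN=760.
Micro-recall = TP/(TP+FN) on pooled counts = 0.772 (equals overall accuracy in single-label multiclass).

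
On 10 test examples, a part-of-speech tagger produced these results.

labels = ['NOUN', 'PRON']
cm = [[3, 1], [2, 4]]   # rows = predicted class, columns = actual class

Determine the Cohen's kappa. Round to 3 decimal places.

0.400

Observed agreement pₒ = trace/N = 7/10 = 0.7000
Expected agreement pₑ = Σ (rowᵢ·colᵢ)/N² = (5·4 + 5·6)/10² = 0.5000
κ = (pₒ − pₑ)/(1 − pₑ) = (0.7000 − 0.5000)/(1 − 0.5000) = 0.400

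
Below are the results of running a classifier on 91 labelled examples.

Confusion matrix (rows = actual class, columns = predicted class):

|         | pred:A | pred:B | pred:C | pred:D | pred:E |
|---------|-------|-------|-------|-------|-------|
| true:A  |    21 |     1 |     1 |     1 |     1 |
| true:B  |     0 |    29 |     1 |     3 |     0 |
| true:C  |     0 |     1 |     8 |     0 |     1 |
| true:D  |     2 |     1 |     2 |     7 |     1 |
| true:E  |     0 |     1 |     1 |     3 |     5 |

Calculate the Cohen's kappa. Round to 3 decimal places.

Observed agreement pₒ = trace/N = 70/91 = 0.7692
Expected agreement pₑ = Σ (rowᵢ·colᵢ)/N² = (25·23 + 33·33 + 10·13 + 13·14 + 10·8)/91² = 0.2483
κ = (pₒ − pₑ)/(1 − pₑ) = (0.7692 − 0.2483)/(1 − 0.2483) = 0.693

0.693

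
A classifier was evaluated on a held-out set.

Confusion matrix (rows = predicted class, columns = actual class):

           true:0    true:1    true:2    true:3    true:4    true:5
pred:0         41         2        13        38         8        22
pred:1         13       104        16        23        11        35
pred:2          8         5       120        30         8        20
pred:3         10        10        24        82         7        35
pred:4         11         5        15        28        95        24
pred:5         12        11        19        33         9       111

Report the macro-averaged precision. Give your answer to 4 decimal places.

Per-class precision (TP/(TP+FP)):
  0: TP=41, FP=2+13+38+8+22=83 → 41/124 = 0.33065
  1: TP=104, FP=13+16+23+11+35=98 → 104/202 = 0.51485
  2: TP=120, FP=8+5+30+8+20=71 → 120/191 = 0.62827
  3: TP=82, FP=10+10+24+7+35=86 → 82/168 = 0.48810
  4: TP=95, FP=11+5+15+28+24=83 → 95/178 = 0.53371
  5: TP=111, FP=12+11+19+33+9=84 → 111/195 = 0.56923
Macro-precision = mean = (0.33065 + 0.51485 + 0.62827 + 0.48810 + 0.53371 + 0.56923) / 6 = 0.5108

0.5108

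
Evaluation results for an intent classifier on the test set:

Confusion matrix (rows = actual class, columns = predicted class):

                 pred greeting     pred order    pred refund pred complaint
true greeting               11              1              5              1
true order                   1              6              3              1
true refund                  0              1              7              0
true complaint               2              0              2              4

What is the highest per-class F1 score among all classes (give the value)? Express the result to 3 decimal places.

0.688

Per-class F1 score (2·TP/(2·TP+FP+FN)):
  greeting: TP=11, FP=1+0+2=3, FN=1+5+1=7 → 22/32 = 0.6875
  order: TP=6, FP=1+1+0=2, FN=1+3+1=5 → 12/19 = 0.6316
  refund: TP=7, FP=5+3+2=10, FN=0+1+0=1 → 14/25 = 0.5600
  complaint: TP=4, FP=1+1+0=2, FN=2+0+2=4 → 8/14 = 0.5714
Highest is class 'greeting' with F1 score = 0.688.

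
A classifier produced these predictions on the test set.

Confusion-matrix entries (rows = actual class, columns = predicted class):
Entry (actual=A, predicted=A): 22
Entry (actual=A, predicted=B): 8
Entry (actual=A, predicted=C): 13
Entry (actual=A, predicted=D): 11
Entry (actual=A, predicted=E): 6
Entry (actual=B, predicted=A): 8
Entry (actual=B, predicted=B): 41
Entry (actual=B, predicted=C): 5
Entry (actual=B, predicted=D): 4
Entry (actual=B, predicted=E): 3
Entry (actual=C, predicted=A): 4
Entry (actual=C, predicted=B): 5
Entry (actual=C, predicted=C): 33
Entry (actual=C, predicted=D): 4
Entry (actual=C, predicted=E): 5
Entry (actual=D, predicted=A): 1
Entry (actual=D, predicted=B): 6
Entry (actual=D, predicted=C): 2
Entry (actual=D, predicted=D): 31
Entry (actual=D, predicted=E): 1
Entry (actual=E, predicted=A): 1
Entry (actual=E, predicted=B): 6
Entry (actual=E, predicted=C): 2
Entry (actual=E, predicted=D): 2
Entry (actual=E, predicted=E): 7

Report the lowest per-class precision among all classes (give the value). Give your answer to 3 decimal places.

Per-class precision (TP/(TP+FP)):
  A: TP=22, FP=8+4+1+1=14 → 22/36 = 0.6111
  B: TP=41, FP=8+5+6+6=25 → 41/66 = 0.6212
  C: TP=33, FP=13+5+2+2=22 → 33/55 = 0.6000
  D: TP=31, FP=11+4+4+2=21 → 31/52 = 0.5962
  E: TP=7, FP=6+3+5+1=15 → 7/22 = 0.3182
Lowest is class 'E' with precision = 0.318.

0.318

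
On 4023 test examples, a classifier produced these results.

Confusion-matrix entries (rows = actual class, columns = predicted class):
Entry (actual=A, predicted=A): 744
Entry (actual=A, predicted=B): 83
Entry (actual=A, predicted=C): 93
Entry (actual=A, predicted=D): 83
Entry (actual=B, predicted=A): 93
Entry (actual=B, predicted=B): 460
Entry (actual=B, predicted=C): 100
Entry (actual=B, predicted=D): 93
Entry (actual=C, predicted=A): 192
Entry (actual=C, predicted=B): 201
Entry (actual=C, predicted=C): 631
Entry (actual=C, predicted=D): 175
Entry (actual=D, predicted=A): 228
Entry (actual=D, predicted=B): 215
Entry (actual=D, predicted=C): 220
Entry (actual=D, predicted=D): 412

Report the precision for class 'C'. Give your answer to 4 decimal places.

precision = TP/(TP+FP).
C: TP=631, FP=93+100+220=413 → 631/1044 = 0.60441

0.6044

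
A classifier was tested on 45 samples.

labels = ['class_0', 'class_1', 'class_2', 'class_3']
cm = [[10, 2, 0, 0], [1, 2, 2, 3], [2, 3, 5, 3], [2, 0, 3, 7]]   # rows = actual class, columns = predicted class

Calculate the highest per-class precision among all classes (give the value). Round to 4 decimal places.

Per-class precision (TP/(TP+FP)):
  class_0: TP=10, FP=1+2+2=5 → 10/15 = 0.66667
  class_1: TP=2, FP=2+3+0=5 → 2/7 = 0.28571
  class_2: TP=5, FP=0+2+3=5 → 5/10 = 0.50000
  class_3: TP=7, FP=0+3+3=6 → 7/13 = 0.53846
Highest is class 'class_0' with precision = 0.6667.

0.6667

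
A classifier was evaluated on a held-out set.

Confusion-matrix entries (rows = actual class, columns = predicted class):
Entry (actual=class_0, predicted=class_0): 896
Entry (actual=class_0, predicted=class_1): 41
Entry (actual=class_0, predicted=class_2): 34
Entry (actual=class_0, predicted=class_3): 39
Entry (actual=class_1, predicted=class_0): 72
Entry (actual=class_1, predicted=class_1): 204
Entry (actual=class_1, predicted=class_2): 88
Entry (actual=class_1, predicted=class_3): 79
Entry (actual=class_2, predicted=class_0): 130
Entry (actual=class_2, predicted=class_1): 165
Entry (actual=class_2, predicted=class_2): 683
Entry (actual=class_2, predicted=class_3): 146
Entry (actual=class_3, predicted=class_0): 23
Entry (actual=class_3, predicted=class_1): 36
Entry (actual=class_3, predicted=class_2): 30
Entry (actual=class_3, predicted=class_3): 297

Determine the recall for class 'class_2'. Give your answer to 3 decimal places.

0.608

recall = TP/(TP+FN).
class_2: TP=683, FN=130+165+146=441 → 683/1124 = 0.6077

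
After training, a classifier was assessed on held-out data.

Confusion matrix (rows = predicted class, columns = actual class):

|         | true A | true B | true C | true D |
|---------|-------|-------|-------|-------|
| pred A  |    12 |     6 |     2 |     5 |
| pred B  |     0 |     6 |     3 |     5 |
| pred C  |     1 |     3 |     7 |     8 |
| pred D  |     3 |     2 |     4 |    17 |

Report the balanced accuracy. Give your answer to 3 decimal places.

Balanced accuracy = mean of per-class recall.
  A: recall = 12/16 = 0.7500
  B: recall = 6/17 = 0.3529
  C: recall = 7/16 = 0.4375
  D: recall = 17/35 = 0.4857
Mean = (0.7500 + 0.3529 + 0.4375 + 0.4857) / 4 = 0.507

0.507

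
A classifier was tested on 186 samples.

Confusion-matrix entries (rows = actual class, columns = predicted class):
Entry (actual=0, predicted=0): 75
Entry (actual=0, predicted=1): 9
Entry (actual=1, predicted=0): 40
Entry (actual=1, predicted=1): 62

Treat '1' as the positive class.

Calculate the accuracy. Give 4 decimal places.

0.7366

Accuracy = (TP+TN)/N = (62+75)/186 = 0.7366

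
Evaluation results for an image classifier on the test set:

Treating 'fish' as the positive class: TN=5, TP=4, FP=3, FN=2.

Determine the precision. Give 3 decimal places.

0.571

Precision = TP/(TP+FP) = 4/(4+3) = 4/7 = 0.571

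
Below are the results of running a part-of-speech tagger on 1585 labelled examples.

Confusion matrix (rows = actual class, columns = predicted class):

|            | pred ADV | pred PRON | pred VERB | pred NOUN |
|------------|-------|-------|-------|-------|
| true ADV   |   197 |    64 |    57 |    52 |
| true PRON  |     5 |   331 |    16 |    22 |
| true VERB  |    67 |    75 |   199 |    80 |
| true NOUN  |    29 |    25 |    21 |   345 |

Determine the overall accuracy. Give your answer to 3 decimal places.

0.676

Accuracy = trace / total = (197+331+199+345=1072) / 1585 = 1072/1585 = 0.676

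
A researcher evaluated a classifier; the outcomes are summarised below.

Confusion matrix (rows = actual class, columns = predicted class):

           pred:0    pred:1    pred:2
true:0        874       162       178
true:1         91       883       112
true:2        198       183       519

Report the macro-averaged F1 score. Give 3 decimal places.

Per-class F1 score (2·TP/(2·TP+FP+FN)):
  0: TP=874, FP=91+198=289, FN=162+178=340 → 1748/2377 = 0.7354
  1: TP=883, FP=162+183=345, FN=91+112=203 → 1766/2314 = 0.7632
  2: TP=519, FP=178+112=290, FN=198+183=381 → 1038/1709 = 0.6074
Macro-F1 score = mean = (0.7354 + 0.7632 + 0.6074) / 3 = 0.702

0.702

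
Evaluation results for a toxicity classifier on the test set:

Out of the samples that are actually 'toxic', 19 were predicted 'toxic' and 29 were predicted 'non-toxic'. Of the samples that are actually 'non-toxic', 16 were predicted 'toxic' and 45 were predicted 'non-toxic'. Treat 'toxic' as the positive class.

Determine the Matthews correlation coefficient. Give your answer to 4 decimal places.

0.1420

MCC = (TP·TN − FP·FN) / √((TP+FP)(TP+FN)(TN+FP)(TN+FN))
Numerator = 19·45 − 16·29 = 391
Denominator = √(35·48·61·74) = √7583520 = 2753.8192
MCC = 391 / 2753.8192 = 0.1420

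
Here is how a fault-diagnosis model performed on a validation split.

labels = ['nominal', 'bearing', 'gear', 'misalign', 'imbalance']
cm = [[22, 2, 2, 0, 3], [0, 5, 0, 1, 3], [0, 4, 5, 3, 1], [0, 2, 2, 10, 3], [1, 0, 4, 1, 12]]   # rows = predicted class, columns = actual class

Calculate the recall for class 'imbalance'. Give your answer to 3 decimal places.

0.545

recall = TP/(TP+FN).
imbalance: TP=12, FN=3+3+1+3=10 → 12/22 = 0.5455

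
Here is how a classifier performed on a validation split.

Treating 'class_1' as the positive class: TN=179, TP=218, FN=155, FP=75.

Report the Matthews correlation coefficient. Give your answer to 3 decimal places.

MCC = (TP·TN − FP·FN) / √((TP+FP)(TP+FN)(TN+FP)(TN+FN))
Numerator = 218·179 − 75·155 = 27397
Denominator = √(293·373·254·334) = √9271641604 = 96289.3639
MCC = 27397 / 96289.3639 = 0.285

0.285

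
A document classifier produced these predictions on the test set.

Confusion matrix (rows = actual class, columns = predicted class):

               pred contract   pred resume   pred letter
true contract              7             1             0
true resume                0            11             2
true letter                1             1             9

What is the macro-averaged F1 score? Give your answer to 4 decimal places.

0.8464

Per-class F1 score (2·TP/(2·TP+FP+FN)):
  contract: TP=7, FP=0+1=1, FN=1+0=1 → 14/16 = 0.87500
  resume: TP=11, FP=1+1=2, FN=0+2=2 → 22/26 = 0.84615
  letter: TP=9, FP=0+2=2, FN=1+1=2 → 18/22 = 0.81818
Macro-F1 score = mean = (0.87500 + 0.84615 + 0.81818) / 3 = 0.8464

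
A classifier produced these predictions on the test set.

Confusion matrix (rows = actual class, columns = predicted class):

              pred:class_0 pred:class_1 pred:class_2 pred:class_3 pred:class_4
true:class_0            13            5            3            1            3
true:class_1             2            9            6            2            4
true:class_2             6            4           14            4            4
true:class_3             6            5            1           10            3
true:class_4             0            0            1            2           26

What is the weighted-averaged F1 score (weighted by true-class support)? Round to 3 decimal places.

Per-class F1 score (2·TP/(2·TP+FP+FN)):
  class_0: TP=13, FP=2+6+6+0=14, FN=5+3+1+3=12 → 26/52 = 0.5000
  class_1: TP=9, FP=5+4+5+0=14, FN=2+6+2+4=14 → 18/46 = 0.3913
  class_2: TP=14, FP=3+6+1+1=11, FN=6+4+4+4=18 → 28/57 = 0.4912
  class_3: TP=10, FP=1+2+4+2=9, FN=6+5+1+3=15 → 20/44 = 0.4545
  class_4: TP=26, FP=3+4+4+3=14, FN=0+0+1+2=3 → 52/69 = 0.7536
Weighted-F1 score = Σ (supportᵢ/N)·F1 scoreᵢ with N=134: (25/134)·0.5000 + (23/134)·0.3913 + (32/134)·0.4912 + (25/134)·0.4545 + (29/134)·0.7536 = 0.526

0.526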